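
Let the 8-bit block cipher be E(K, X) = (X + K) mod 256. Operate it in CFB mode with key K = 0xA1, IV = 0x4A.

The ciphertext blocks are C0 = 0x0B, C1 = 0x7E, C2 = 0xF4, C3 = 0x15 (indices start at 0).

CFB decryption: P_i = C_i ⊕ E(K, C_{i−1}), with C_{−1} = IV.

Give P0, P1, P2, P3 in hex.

P0: E(K, 0x4A) = 0xEB; 0x0B ⊕ 0xEB = 0xE0.
P1: E(K, 0x0B) = 0xAC; 0x7E ⊕ 0xAC = 0xD2.
P2: E(K, 0x7E) = 0x1F; 0xF4 ⊕ 0x1F = 0xEB.
P3: E(K, 0xF4) = 0x95; 0x15 ⊕ 0x95 = 0x80.

P0 = 0xE0, P1 = 0xD2, P2 = 0xEB, P3 = 0x80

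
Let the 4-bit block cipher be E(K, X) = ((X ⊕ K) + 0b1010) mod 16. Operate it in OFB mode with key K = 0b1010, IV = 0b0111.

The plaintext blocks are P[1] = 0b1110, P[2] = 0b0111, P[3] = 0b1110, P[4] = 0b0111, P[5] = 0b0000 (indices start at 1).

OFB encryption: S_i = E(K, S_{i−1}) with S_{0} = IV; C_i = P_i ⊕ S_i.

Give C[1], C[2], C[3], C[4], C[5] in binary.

C[1]: S = E(K, 0b0111) = 0b0111; 0b1110 ⊕ 0b0111 = 0b1001.
C[2]: S = E(K, 0b0111) = 0b0111; 0b0111 ⊕ 0b0111 = 0b0000.
C[3]: S = E(K, 0b0111) = 0b0111; 0b1110 ⊕ 0b0111 = 0b1001.
C[4]: S = E(K, 0b0111) = 0b0111; 0b0111 ⊕ 0b0111 = 0b0000.
C[5]: S = E(K, 0b0111) = 0b0111; 0b0000 ⊕ 0b0111 = 0b0111.

C[1] = 0b1001, C[2] = 0b0000, C[3] = 0b1001, C[4] = 0b0000, C[5] = 0b0111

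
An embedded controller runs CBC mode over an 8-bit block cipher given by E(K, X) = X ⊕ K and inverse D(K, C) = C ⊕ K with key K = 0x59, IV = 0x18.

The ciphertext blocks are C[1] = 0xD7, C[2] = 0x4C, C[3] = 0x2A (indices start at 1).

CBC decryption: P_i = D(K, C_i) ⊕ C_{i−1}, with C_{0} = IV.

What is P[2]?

P[2]: D(K, 0x4C) = 0x15; 0x15 ⊕ 0xD7 = 0xC2.

P[2] = 0xC2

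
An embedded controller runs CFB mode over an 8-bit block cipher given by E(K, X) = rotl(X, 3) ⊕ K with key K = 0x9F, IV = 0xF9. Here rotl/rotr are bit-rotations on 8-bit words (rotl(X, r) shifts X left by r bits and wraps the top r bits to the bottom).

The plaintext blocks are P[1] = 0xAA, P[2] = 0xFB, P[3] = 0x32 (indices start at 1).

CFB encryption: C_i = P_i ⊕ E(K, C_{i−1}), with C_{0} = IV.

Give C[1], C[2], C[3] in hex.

C[1] = 0xFA, C[2] = 0xB3, C[3] = 0x30

C[1]: E(K, 0xF9) = 0x50; 0xAA ⊕ 0x50 = 0xFA.
C[2]: E(K, 0xFA) = 0x48; 0xFB ⊕ 0x48 = 0xB3.
C[3]: E(K, 0xB3) = 0x02; 0x32 ⊕ 0x02 = 0x30.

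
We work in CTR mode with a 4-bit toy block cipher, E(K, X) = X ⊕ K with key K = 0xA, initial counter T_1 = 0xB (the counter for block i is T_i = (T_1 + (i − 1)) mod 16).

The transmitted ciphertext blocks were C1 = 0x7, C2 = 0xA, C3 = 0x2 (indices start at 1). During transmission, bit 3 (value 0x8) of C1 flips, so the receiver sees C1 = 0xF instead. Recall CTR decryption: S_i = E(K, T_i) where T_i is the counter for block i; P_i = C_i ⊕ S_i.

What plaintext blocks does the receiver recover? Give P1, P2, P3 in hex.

P1 = 0xE, P2 = 0xC, P3 = 0x5

Only C1 changed, to 0xF. In CTR, a change in C_i flips the same bit in P_i only; the keystream is unaffected. Decrypting the received ciphertext:
P1: T = 0xB, S = E(K, T) = 0x1; 0xF ⊕ 0x1 = 0xE.
P2: T = 0xC, S = E(K, T) = 0x6; 0xA ⊕ 0x6 = 0xC.
P3: T = 0xD, S = E(K, T) = 0x7; 0x2 ⊕ 0x7 = 0x5.
Blocks that differ from the original plaintext: P1.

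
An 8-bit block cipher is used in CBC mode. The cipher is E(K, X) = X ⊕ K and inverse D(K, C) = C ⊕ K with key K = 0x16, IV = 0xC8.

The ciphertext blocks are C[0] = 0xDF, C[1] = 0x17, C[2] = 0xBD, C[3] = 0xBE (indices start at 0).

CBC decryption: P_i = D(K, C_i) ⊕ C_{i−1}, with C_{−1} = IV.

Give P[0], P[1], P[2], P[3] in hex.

P[0] = 0x01, P[1] = 0xDE, P[2] = 0xBC, P[3] = 0x15

P[0]: D(K, 0xDF) = 0xC9; 0xC9 ⊕ 0xC8 = 0x01.
P[1]: D(K, 0x17) = 0x01; 0x01 ⊕ 0xDF = 0xDE.
P[2]: D(K, 0xBD) = 0xAB; 0xAB ⊕ 0x17 = 0xBC.
P[3]: D(K, 0xBE) = 0xA8; 0xA8 ⊕ 0xBD = 0x15.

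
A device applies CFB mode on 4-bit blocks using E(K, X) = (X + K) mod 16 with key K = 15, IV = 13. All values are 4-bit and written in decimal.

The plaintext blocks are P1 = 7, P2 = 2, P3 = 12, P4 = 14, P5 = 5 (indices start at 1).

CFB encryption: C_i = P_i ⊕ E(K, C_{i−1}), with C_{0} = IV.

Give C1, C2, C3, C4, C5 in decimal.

C1 = 11, C2 = 8, C3 = 11, C4 = 4, C5 = 6

C1: E(K, 13) = 12; 7 ⊕ 12 = 11.
C2: E(K, 11) = 10; 2 ⊕ 10 = 8.
C3: E(K, 8) = 7; 12 ⊕ 7 = 11.
C4: E(K, 11) = 10; 14 ⊕ 10 = 4.
C5: E(K, 4) = 3; 5 ⊕ 3 = 6.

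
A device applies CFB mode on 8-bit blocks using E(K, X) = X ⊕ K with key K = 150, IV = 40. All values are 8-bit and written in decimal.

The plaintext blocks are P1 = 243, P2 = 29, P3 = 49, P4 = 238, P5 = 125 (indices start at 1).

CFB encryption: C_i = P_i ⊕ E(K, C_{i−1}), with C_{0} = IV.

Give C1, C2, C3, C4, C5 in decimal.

C1 = 77, C2 = 198, C3 = 97, C4 = 25, C5 = 242

C1: E(K, 40) = 190; 243 ⊕ 190 = 77.
C2: E(K, 77) = 219; 29 ⊕ 219 = 198.
C3: E(K, 198) = 80; 49 ⊕ 80 = 97.
C4: E(K, 97) = 247; 238 ⊕ 247 = 25.
C5: E(K, 25) = 143; 125 ⊕ 143 = 242.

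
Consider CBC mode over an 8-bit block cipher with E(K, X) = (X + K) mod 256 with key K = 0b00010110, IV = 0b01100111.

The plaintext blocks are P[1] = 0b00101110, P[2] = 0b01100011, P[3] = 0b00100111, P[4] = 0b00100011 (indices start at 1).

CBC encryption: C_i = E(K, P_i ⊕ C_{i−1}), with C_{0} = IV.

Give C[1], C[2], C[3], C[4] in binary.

C[1] = 0b01011111, C[2] = 0b01010010, C[3] = 0b10001011, C[4] = 0b10111110

C[1]: P[1] ⊕ 0b01100111 = 0b01001001; E(K, 0b01001001) = 0b01011111.
C[2]: P[2] ⊕ 0b01011111 = 0b00111100; E(K, 0b00111100) = 0b01010010.
C[3]: P[3] ⊕ 0b01010010 = 0b01110101; E(K, 0b01110101) = 0b10001011.
C[4]: P[4] ⊕ 0b10001011 = 0b10101000; E(K, 0b10101000) = 0b10111110.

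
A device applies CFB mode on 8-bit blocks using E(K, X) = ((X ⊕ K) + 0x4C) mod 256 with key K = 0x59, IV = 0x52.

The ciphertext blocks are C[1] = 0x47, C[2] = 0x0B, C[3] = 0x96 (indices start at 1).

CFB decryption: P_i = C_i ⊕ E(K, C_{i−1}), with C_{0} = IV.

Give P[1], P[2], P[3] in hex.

P[1] = 0x10, P[2] = 0x61, P[3] = 0x08

P[1]: E(K, 0x52) = 0x57; 0x47 ⊕ 0x57 = 0x10.
P[2]: E(K, 0x47) = 0x6A; 0x0B ⊕ 0x6A = 0x61.
P[3]: E(K, 0x0B) = 0x9E; 0x96 ⊕ 0x9E = 0x08.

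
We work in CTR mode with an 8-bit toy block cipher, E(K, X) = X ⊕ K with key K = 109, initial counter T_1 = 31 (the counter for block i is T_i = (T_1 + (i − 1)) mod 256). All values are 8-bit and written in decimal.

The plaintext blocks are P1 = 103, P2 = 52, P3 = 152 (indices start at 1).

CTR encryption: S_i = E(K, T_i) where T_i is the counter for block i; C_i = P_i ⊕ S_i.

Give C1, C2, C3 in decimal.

C1 = 21, C2 = 121, C3 = 212

C1: T = 31, S = E(K, T) = 114; 103 ⊕ 114 = 21.
C2: T = 32, S = E(K, T) = 77; 52 ⊕ 77 = 121.
C3: T = 33, S = E(K, T) = 76; 152 ⊕ 76 = 212.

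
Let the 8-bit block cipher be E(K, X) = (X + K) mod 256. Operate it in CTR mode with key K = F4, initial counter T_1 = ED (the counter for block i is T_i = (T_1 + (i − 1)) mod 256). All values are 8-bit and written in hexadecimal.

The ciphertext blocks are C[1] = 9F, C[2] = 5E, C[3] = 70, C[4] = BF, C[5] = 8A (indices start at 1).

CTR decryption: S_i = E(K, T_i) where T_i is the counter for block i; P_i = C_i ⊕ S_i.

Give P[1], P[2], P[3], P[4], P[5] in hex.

P[1] = 7E, P[2] = BC, P[3] = 93, P[4] = 5B, P[5] = 6F

P[1]: T = ED, S = E(K, T) = E1; 9F ⊕ E1 = 7E.
P[2]: T = EE, S = E(K, T) = E2; 5E ⊕ E2 = BC.
P[3]: T = EF, S = E(K, T) = E3; 70 ⊕ E3 = 93.
P[4]: T = F0, S = E(K, T) = E4; BF ⊕ E4 = 5B.
P[5]: T = F1, S = E(K, T) = E5; 8A ⊕ E5 = 6F.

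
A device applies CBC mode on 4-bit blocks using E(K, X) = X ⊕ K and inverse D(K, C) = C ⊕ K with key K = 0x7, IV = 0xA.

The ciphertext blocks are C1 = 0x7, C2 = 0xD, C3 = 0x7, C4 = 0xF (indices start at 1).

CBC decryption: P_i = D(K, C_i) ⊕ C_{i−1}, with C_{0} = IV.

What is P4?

P4: D(K, 0xF) = 0x8; 0x8 ⊕ 0x7 = 0xF.

P4 = 0xF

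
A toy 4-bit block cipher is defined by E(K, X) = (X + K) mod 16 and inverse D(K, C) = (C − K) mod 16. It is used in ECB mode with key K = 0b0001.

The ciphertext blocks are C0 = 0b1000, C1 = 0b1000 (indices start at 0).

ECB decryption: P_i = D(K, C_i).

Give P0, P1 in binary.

P0: D(K, 0b1000) = 0b0111.
P1: D(K, 0b1000) = 0b0111.

P0 = 0b0111, P1 = 0b0111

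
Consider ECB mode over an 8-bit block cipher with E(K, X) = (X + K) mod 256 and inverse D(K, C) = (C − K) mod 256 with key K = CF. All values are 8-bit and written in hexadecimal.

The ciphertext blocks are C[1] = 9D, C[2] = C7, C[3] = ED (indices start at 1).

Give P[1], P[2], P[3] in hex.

ECB decryption: P_i = D(K, C_i).
P[1]: D(K, 9D) = CE.
P[2]: D(K, C7) = F8.
P[3]: D(K, ED) = 1E.

P[1] = CE, P[2] = F8, P[3] = 1E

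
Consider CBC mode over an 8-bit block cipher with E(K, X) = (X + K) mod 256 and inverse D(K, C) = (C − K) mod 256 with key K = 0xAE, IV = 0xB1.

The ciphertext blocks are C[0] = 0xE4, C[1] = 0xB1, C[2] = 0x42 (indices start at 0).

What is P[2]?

CBC decryption: P_i = D(K, C_i) ⊕ C_{i−1}, with C_{−1} = IV.
P[2]: D(K, 0x42) = 0x94; 0x94 ⊕ 0xB1 = 0x25.

P[2] = 0x25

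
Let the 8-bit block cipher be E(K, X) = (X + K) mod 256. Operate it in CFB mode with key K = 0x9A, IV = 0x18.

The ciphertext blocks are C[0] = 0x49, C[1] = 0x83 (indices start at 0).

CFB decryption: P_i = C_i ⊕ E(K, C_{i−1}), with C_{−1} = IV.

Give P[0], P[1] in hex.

P[0]: E(K, 0x18) = 0xB2; 0x49 ⊕ 0xB2 = 0xFB.
P[1]: E(K, 0x49) = 0xE3; 0x83 ⊕ 0xE3 = 0x60.

P[0] = 0xFB, P[1] = 0x60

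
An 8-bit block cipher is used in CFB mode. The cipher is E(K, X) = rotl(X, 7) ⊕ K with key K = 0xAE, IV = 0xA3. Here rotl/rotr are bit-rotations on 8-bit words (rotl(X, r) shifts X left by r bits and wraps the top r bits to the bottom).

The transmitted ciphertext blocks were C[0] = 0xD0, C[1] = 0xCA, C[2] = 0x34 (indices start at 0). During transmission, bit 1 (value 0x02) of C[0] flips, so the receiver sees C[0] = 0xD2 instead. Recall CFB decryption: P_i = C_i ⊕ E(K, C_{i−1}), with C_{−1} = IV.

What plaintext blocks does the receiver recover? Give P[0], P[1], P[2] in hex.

P[0] = 0xAD, P[1] = 0x0D, P[2] = 0xFF

Only C[0] changed, to 0xD2. In CFB, a change in C_i flips the same bit in P_i and garbles P_{i+1}. Decrypting the received ciphertext:
P[0]: E(K, 0xA3) = 0x7F; 0xD2 ⊕ 0x7F = 0xAD.
P[1]: E(K, 0xD2) = 0xC7; 0xCA ⊕ 0xC7 = 0x0D.
P[2]: E(K, 0xCA) = 0xCB; 0x34 ⊕ 0xCB = 0xFF.
Blocks that differ from the original plaintext: P[0], P[1].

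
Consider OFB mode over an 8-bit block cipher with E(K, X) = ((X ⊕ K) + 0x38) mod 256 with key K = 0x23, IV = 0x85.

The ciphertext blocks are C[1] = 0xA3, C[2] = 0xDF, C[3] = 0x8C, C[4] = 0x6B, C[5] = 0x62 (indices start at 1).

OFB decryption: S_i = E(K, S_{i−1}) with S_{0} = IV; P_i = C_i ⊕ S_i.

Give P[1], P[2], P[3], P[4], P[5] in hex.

P[1]: S = E(K, 0x85) = 0xDE; 0xA3 ⊕ 0xDE = 0x7D.
P[2]: S = E(K, 0xDE) = 0x35; 0xDF ⊕ 0x35 = 0xEA.
P[3]: S = E(K, 0x35) = 0x4E; 0x8C ⊕ 0x4E = 0xC2.
P[4]: S = E(K, 0x4E) = 0xA5; 0x6B ⊕ 0xA5 = 0xCE.
P[5]: S = E(K, 0xA5) = 0xBE; 0x62 ⊕ 0xBE = 0xDC.

P[1] = 0x7D, P[2] = 0xEA, P[3] = 0xC2, P[4] = 0xCE, P[5] = 0xDC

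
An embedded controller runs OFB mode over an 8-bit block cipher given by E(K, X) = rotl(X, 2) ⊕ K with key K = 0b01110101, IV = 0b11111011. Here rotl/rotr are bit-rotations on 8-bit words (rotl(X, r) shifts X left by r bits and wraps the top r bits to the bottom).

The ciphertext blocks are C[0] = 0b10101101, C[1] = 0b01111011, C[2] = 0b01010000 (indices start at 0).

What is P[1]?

OFB decryption: S_i = E(K, S_{i−1}) with S_{−1} = IV; P_i = C_i ⊕ S_i.
P[0]: S = E(K, 0b11111011) = 0b10011010; 0b10101101 ⊕ 0b10011010 = 0b00110111.
P[1]: S = E(K, 0b10011010) = 0b00011111; 0b01111011 ⊕ 0b00011111 = 0b01100100.

P[1] = 0b01100100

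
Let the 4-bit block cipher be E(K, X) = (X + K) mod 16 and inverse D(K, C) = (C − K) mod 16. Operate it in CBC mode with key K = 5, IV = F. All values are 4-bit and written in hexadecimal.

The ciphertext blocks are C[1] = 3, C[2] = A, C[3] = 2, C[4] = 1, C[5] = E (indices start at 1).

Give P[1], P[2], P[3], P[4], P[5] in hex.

P[1] = 1, P[2] = 6, P[3] = 7, P[4] = E, P[5] = 8

CBC decryption: P_i = D(K, C_i) ⊕ C_{i−1}, with C_{0} = IV.
P[1]: D(K, 3) = E; E ⊕ F = 1.
P[2]: D(K, A) = 5; 5 ⊕ 3 = 6.
P[3]: D(K, 2) = D; D ⊕ A = 7.
P[4]: D(K, 1) = C; C ⊕ 2 = E.
P[5]: D(K, E) = 9; 9 ⊕ 1 = 8.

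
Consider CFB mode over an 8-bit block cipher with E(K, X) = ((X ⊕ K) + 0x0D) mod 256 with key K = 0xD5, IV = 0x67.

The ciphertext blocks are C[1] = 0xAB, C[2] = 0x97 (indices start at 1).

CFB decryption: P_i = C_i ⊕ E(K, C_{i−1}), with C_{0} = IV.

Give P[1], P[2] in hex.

P[1]: E(K, 0x67) = 0xBF; 0xAB ⊕ 0xBF = 0x14.
P[2]: E(K, 0xAB) = 0x8B; 0x97 ⊕ 0x8B = 0x1C.

P[1] = 0x14, P[2] = 0x1C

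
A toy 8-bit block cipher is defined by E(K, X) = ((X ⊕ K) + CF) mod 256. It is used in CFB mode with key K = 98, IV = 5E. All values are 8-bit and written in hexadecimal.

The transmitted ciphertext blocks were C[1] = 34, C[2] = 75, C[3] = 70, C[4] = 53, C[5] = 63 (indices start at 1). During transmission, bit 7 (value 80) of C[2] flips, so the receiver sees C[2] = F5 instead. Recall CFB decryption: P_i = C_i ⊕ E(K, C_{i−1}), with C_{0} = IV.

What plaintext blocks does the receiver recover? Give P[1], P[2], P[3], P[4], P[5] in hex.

P[1] = A1, P[2] = 8E, P[3] = 4C, P[4] = E4, P[5] = F9

Only C[2] changed, to F5. In CFB, a change in C_i flips the same bit in P_i and garbles P_{i+1}. Decrypting the received ciphertext:
P[1]: E(K, 5E) = 95; 34 ⊕ 95 = A1.
P[2]: E(K, 34) = 7B; F5 ⊕ 7B = 8E.
P[3]: E(K, F5) = 3C; 70 ⊕ 3C = 4C.
P[4]: E(K, 70) = B7; 53 ⊕ B7 = E4.
P[5]: E(K, 53) = 9A; 63 ⊕ 9A = F9.
Blocks that differ from the original plaintext: P[2], P[3].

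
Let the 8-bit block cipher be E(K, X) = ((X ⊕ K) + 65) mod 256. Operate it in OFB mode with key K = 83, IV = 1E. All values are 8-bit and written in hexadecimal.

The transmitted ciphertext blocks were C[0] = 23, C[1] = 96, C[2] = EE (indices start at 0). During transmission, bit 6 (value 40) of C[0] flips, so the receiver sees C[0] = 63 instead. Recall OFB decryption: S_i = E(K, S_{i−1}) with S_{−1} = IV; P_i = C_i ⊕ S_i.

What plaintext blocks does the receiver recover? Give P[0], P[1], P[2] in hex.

Only C[0] changed, to 63. In OFB, a change in C_i flips the same bit in P_i only; the keystream is unaffected. Decrypting the received ciphertext:
P[0]: S = E(K, 1E) = 02; 63 ⊕ 02 = 61.
P[1]: S = E(K, 02) = E6; 96 ⊕ E6 = 70.
P[2]: S = E(K, E6) = CA; EE ⊕ CA = 24.
Blocks that differ from the original plaintext: P[0].

P[0] = 61, P[1] = 70, P[2] = 24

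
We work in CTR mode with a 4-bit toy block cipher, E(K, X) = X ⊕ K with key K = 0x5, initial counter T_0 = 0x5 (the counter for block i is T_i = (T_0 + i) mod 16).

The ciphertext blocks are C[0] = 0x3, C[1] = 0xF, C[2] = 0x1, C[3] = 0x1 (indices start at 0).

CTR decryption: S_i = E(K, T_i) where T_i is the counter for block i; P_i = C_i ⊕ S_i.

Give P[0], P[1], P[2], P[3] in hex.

P[0] = 0x3, P[1] = 0xC, P[2] = 0x3, P[3] = 0xC

P[0]: T = 0x5, S = E(K, T) = 0x0; 0x3 ⊕ 0x0 = 0x3.
P[1]: T = 0x6, S = E(K, T) = 0x3; 0xF ⊕ 0x3 = 0xC.
P[2]: T = 0x7, S = E(K, T) = 0x2; 0x1 ⊕ 0x2 = 0x3.
P[3]: T = 0x8, S = E(K, T) = 0xD; 0x1 ⊕ 0xD = 0xC.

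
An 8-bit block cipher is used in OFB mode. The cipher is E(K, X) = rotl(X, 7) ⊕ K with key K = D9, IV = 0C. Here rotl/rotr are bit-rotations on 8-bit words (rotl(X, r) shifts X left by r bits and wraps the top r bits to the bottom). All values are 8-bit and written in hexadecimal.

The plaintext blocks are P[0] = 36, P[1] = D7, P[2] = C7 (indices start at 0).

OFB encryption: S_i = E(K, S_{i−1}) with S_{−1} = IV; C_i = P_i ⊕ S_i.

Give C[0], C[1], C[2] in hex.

C[0] = E9, C[1] = E1, C[2] = 05

C[0]: S = E(K, 0C) = DF; 36 ⊕ DF = E9.
C[1]: S = E(K, DF) = 36; D7 ⊕ 36 = E1.
C[2]: S = E(K, 36) = C2; C7 ⊕ C2 = 05.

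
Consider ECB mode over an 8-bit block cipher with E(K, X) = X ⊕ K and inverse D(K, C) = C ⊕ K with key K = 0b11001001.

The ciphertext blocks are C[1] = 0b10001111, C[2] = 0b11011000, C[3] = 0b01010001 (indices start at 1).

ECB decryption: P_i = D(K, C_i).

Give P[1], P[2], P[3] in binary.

P[1] = 0b01000110, P[2] = 0b00010001, P[3] = 0b10011000

P[1]: D(K, 0b10001111) = 0b01000110.
P[2]: D(K, 0b11011000) = 0b00010001.
P[3]: D(K, 0b01010001) = 0b10011000.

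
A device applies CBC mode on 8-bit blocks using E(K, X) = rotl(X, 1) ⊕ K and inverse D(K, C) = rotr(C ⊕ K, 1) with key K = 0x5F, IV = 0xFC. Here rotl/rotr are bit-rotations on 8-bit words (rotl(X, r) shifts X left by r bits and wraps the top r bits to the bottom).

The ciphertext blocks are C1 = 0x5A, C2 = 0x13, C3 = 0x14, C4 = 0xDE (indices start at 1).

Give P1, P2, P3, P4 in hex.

CBC decryption: P_i = D(K, C_i) ⊕ C_{i−1}, with C_{0} = IV.
P1: D(K, 0x5A) = 0x82; 0x82 ⊕ 0xFC = 0x7E.
P2: D(K, 0x13) = 0x26; 0x26 ⊕ 0x5A = 0x7C.
P3: D(K, 0x14) = 0xA5; 0xA5 ⊕ 0x13 = 0xB6.
P4: D(K, 0xDE) = 0xC0; 0xC0 ⊕ 0x14 = 0xD4.

P1 = 0x7E, P2 = 0x7C, P3 = 0xB6, P4 = 0xD4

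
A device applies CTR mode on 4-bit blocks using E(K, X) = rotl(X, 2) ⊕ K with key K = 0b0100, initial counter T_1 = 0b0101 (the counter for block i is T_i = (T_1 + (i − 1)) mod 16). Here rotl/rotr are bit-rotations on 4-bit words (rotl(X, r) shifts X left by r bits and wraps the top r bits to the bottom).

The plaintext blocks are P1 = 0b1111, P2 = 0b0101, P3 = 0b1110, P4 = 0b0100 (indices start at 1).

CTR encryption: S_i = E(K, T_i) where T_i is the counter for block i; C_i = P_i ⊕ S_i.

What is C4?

C1: T = 0b0101, S = E(K, T) = 0b0001; 0b1111 ⊕ 0b0001 = 0b1110.
C2: T = 0b0110, S = E(K, T) = 0b1101; 0b0101 ⊕ 0b1101 = 0b1000.
C3: T = 0b0111, S = E(K, T) = 0b1001; 0b1110 ⊕ 0b1001 = 0b0111.
C4: T = 0b1000, S = E(K, T) = 0b0110; 0b0100 ⊕ 0b0110 = 0b0010.

C4 = 0b0010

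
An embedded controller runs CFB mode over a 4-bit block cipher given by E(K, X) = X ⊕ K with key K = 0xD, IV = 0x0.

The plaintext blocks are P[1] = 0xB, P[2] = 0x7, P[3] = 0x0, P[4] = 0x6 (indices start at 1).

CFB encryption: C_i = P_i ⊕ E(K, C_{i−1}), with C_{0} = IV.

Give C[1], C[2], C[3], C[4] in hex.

C[1]: E(K, 0x0) = 0xD; 0xB ⊕ 0xD = 0x6.
C[2]: E(K, 0x6) = 0xB; 0x7 ⊕ 0xB = 0xC.
C[3]: E(K, 0xC) = 0x1; 0x0 ⊕ 0x1 = 0x1.
C[4]: E(K, 0x1) = 0xC; 0x6 ⊕ 0xC = 0xA.

C[1] = 0x6, C[2] = 0xC, C[3] = 0x1, C[4] = 0xA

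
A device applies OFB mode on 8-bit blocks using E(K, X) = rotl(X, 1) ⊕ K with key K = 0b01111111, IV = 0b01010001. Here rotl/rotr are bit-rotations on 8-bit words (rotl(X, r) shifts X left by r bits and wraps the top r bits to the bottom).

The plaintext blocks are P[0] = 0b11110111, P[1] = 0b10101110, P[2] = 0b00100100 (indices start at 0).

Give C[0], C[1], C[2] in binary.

OFB encryption: S_i = E(K, S_{i−1}) with S_{−1} = IV; C_i = P_i ⊕ S_i.
C[0]: S = E(K, 0b01010001) = 0b11011101; 0b11110111 ⊕ 0b11011101 = 0b00101010.
C[1]: S = E(K, 0b11011101) = 0b11000100; 0b10101110 ⊕ 0b11000100 = 0b01101010.
C[2]: S = E(K, 0b11000100) = 0b11110110; 0b00100100 ⊕ 0b11110110 = 0b11010010.

C[0] = 0b00101010, C[1] = 0b01101010, C[2] = 0b11010010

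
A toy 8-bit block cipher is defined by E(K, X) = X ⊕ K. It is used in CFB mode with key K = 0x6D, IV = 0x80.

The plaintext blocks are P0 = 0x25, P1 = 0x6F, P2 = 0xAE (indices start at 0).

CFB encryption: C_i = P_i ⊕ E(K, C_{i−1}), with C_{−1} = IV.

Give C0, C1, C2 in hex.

C0: E(K, 0x80) = 0xED; 0x25 ⊕ 0xED = 0xC8.
C1: E(K, 0xC8) = 0xA5; 0x6F ⊕ 0xA5 = 0xCA.
C2: E(K, 0xCA) = 0xA7; 0xAE ⊕ 0xA7 = 0x09.

C0 = 0xC8, C1 = 0xCA, C2 = 0x09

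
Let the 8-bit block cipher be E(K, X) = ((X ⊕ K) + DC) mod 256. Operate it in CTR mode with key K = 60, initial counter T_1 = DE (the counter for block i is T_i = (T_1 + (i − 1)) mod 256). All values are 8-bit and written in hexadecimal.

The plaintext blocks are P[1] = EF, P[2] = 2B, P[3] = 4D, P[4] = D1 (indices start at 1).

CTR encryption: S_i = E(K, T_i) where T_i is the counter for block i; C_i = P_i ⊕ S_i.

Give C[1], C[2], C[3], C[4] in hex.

C[1]: T = DE, S = E(K, T) = 9A; EF ⊕ 9A = 75.
C[2]: T = DF, S = E(K, T) = 9B; 2B ⊕ 9B = B0.
C[3]: T = E0, S = E(K, T) = 5C; 4D ⊕ 5C = 11.
C[4]: T = E1, S = E(K, T) = 5D; D1 ⊕ 5D = 8C.

C[1] = 75, C[2] = B0, C[3] = 11, C[4] = 8C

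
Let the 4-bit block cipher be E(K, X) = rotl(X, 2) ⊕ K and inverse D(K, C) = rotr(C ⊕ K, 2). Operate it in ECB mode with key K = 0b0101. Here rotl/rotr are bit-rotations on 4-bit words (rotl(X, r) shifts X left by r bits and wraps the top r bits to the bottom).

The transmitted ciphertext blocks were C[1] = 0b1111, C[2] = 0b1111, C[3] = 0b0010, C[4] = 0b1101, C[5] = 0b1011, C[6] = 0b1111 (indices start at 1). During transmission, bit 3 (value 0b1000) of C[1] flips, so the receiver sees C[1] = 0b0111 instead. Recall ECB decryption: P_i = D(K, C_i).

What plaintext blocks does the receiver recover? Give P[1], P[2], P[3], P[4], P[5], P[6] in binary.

Only C[1] changed, to 0b0111. In ECB, a change in C_i affects only P_i. Decrypting the received ciphertext:
P[1]: D(K, 0b0111) = 0b1000.
P[2]: D(K, 0b1111) = 0b1010.
P[3]: D(K, 0b0010) = 0b1101.
P[4]: D(K, 0b1101) = 0b0010.
P[5]: D(K, 0b1011) = 0b1011.
P[6]: D(K, 0b1111) = 0b1010.
Blocks that differ from the original plaintext: P[1].

P[1] = 0b1000, P[2] = 0b1010, P[3] = 0b1101, P[4] = 0b0010, P[5] = 0b1011, P[6] = 0b1010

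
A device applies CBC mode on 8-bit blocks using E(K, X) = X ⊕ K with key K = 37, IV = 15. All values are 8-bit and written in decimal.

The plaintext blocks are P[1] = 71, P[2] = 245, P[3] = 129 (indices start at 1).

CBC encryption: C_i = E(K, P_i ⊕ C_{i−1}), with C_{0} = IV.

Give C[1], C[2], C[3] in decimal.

C[1] = 109, C[2] = 189, C[3] = 25

C[1]: P[1] ⊕ 15 = 72; E(K, 72) = 109.
C[2]: P[2] ⊕ 109 = 152; E(K, 152) = 189.
C[3]: P[3] ⊕ 189 = 60; E(K, 60) = 25.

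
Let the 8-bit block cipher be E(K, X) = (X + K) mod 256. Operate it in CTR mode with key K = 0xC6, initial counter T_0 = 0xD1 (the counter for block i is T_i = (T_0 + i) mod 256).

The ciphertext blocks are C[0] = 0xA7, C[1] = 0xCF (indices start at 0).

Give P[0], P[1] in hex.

CTR decryption: S_i = E(K, T_i) where T_i is the counter for block i; P_i = C_i ⊕ S_i.
P[0]: T = 0xD1, S = E(K, T) = 0x97; 0xA7 ⊕ 0x97 = 0x30.
P[1]: T = 0xD2, S = E(K, T) = 0x98; 0xCF ⊕ 0x98 = 0x57.

P[0] = 0x30, P[1] = 0x57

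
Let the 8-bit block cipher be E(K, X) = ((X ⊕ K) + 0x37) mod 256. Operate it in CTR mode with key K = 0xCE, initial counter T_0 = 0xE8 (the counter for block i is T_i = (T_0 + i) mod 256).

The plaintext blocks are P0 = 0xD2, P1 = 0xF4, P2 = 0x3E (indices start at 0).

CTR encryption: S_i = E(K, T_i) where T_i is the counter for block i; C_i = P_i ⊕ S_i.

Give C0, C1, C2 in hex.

C0 = 0x8F, C1 = 0xAA, C2 = 0x65

C0: T = 0xE8, S = E(K, T) = 0x5D; 0xD2 ⊕ 0x5D = 0x8F.
C1: T = 0xE9, S = E(K, T) = 0x5E; 0xF4 ⊕ 0x5E = 0xAA.
C2: T = 0xEA, S = E(K, T) = 0x5B; 0x3E ⊕ 0x5B = 0x65.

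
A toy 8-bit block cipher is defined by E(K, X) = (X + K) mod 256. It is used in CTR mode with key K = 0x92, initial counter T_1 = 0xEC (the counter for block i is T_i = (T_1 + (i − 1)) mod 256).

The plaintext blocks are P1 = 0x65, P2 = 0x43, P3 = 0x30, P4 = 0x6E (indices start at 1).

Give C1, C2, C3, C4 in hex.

CTR encryption: S_i = E(K, T_i) where T_i is the counter for block i; C_i = P_i ⊕ S_i.
C1: T = 0xEC, S = E(K, T) = 0x7E; 0x65 ⊕ 0x7E = 0x1B.
C2: T = 0xED, S = E(K, T) = 0x7F; 0x43 ⊕ 0x7F = 0x3C.
C3: T = 0xEE, S = E(K, T) = 0x80; 0x30 ⊕ 0x80 = 0xB0.
C4: T = 0xEF, S = E(K, T) = 0x81; 0x6E ⊕ 0x81 = 0xEF.

C1 = 0x1B, C2 = 0x3C, C3 = 0xB0, C4 = 0xEF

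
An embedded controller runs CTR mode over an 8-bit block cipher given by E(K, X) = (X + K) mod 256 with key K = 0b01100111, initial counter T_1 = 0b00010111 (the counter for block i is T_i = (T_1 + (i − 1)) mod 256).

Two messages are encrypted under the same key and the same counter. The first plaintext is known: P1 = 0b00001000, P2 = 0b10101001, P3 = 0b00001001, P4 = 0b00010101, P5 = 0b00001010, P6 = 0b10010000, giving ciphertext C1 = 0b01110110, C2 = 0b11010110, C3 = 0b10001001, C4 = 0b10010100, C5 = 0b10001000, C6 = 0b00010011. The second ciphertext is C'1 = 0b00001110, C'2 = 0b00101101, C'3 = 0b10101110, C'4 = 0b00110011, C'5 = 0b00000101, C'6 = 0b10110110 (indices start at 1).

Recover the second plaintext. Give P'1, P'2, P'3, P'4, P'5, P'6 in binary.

P'1 = 0b01110000, P'2 = 0b01010010, P'3 = 0b00101110, P'4 = 0b10110010, P'5 = 0b10000111, P'6 = 0b00110101

In CTR with a reused counter, both messages share the same keystream S_i, so C_i ⊕ C'_i = P_i ⊕ P'_i and thus P'_i = P_i ⊕ C_i ⊕ C'_i.
P'1: 0b00001000 ⊕ 0b01110110 ⊕ 0b00001110 = 0b01110000.
P'2: 0b10101001 ⊕ 0b11010110 ⊕ 0b00101101 = 0b01010010.
P'3: 0b00001001 ⊕ 0b10001001 ⊕ 0b10101110 = 0b00101110.
P'4: 0b00010101 ⊕ 0b10010100 ⊕ 0b00110011 = 0b10110010.
P'5: 0b00001010 ⊕ 0b10001000 ⊕ 0b00000101 = 0b10000111.
P'6: 0b10010000 ⊕ 0b00010011 ⊕ 0b10110110 = 0b00110101.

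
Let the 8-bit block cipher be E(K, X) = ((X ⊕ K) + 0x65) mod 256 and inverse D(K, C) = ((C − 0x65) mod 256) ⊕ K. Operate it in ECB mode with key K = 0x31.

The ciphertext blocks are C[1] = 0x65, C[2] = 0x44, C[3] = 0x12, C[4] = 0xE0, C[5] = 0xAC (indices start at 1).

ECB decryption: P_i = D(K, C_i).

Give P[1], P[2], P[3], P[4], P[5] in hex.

P[1] = 0x31, P[2] = 0xEE, P[3] = 0x9C, P[4] = 0x4A, P[5] = 0x76

P[1]: D(K, 0x65) = 0x31.
P[2]: D(K, 0x44) = 0xEE.
P[3]: D(K, 0x12) = 0x9C.
P[4]: D(K, 0xE0) = 0x4A.
P[5]: D(K, 0xAC) = 0x76.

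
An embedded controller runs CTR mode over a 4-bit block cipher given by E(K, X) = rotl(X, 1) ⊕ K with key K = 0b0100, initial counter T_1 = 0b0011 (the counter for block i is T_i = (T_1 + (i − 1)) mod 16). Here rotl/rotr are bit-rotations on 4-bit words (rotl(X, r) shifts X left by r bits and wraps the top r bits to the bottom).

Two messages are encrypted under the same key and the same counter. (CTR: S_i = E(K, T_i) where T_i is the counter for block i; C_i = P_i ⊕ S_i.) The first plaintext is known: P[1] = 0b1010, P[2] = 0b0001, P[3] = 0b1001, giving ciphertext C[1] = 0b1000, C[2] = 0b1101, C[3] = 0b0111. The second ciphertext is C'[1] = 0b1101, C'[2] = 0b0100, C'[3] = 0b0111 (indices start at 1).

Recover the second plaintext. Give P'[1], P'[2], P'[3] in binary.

In CTR with a reused counter, both messages share the same keystream S_i, so C_i ⊕ C'_i = P_i ⊕ P'_i and thus P'_i = P_i ⊕ C_i ⊕ C'_i.
P'[1]: 0b1010 ⊕ 0b1000 ⊕ 0b1101 = 0b1111.
P'[2]: 0b0001 ⊕ 0b1101 ⊕ 0b0100 = 0b1000.
P'[3]: 0b1001 ⊕ 0b0111 ⊕ 0b0111 = 0b1001.

P'[1] = 0b1111, P'[2] = 0b1000, P'[3] = 0b1001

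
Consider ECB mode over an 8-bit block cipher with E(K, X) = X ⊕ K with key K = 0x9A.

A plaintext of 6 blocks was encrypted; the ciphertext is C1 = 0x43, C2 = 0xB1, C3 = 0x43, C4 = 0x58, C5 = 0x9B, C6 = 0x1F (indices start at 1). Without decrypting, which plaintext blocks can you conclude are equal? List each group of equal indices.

P1 = P3

ECB encrypts each block independently with the same key, so equal ciphertext blocks imply equal plaintext blocks.
C1 = C3 = 0x43, so P1 = P3.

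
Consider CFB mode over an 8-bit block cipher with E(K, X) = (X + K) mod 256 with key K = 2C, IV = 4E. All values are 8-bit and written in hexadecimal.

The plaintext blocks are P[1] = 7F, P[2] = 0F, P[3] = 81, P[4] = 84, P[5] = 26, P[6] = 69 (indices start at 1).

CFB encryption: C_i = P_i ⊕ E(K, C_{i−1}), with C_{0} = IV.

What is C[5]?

C[1]: E(K, 4E) = 7A; 7F ⊕ 7A = 05.
C[2]: E(K, 05) = 31; 0F ⊕ 31 = 3E.
C[3]: E(K, 3E) = 6A; 81 ⊕ 6A = EB.
C[4]: E(K, EB) = 17; 84 ⊕ 17 = 93.
C[5]: E(K, 93) = BF; 26 ⊕ BF = 99.

C[5] = 99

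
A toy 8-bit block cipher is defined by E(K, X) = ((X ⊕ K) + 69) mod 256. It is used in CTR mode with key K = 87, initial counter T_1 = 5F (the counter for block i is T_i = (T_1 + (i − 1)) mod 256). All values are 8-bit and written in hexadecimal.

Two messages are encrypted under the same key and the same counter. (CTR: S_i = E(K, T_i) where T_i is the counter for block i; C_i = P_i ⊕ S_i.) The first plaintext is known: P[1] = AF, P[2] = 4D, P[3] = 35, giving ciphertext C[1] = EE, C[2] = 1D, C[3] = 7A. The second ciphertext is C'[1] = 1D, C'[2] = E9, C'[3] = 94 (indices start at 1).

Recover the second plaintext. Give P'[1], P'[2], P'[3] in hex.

P'[1] = 5C, P'[2] = B9, P'[3] = DB

In CTR with a reused counter, both messages share the same keystream S_i, so C_i ⊕ C'_i = P_i ⊕ P'_i and thus P'_i = P_i ⊕ C_i ⊕ C'_i.
P'[1]: AF ⊕ EE ⊕ 1D = 5C.
P'[2]: 4D ⊕ 1D ⊕ E9 = B9.
P'[3]: 35 ⊕ 7A ⊕ 94 = DB.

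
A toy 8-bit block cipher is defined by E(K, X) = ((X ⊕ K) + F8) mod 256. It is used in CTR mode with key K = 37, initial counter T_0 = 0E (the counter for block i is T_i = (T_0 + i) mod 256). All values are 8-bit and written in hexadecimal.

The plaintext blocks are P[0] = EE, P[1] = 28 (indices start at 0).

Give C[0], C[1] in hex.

C[0] = DF, C[1] = 18

CTR encryption: S_i = E(K, T_i) where T_i is the counter for block i; C_i = P_i ⊕ S_i.
C[0]: T = 0E, S = E(K, T) = 31; EE ⊕ 31 = DF.
C[1]: T = 0F, S = E(K, T) = 30; 28 ⊕ 30 = 18.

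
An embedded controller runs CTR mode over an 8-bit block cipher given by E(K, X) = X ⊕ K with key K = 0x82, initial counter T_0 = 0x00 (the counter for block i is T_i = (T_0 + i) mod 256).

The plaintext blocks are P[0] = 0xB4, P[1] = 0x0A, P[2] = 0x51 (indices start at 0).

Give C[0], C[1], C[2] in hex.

CTR encryption: S_i = E(K, T_i) where T_i is the counter for block i; C_i = P_i ⊕ S_i.
C[0]: T = 0x00, S = E(K, T) = 0x82; 0xB4 ⊕ 0x82 = 0x36.
C[1]: T = 0x01, S = E(K, T) = 0x83; 0x0A ⊕ 0x83 = 0x89.
C[2]: T = 0x02, S = E(K, T) = 0x80; 0x51 ⊕ 0x80 = 0xD1.

C[0] = 0x36, C[1] = 0x89, C[2] = 0xD1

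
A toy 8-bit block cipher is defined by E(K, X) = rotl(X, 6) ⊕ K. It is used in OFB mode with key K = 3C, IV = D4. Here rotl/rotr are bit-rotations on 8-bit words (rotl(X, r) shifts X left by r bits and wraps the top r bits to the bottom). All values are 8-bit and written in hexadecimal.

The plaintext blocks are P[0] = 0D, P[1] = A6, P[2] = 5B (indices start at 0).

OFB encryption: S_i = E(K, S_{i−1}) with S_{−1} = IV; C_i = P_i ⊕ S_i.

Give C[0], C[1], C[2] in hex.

C[0] = 04, C[1] = D8, C[2] = F8

C[0]: S = E(K, D4) = 09; 0D ⊕ 09 = 04.
C[1]: S = E(K, 09) = 7E; A6 ⊕ 7E = D8.
C[2]: S = E(K, 7E) = A3; 5B ⊕ A3 = F8.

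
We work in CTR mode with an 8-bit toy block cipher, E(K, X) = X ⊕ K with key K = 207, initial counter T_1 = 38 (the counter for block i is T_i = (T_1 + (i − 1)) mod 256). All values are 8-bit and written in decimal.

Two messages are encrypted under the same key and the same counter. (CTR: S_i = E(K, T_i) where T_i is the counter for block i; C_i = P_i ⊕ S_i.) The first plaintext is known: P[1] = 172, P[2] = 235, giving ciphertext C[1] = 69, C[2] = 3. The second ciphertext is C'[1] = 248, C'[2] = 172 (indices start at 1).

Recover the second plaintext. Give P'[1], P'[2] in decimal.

In CTR with a reused counter, both messages share the same keystream S_i, so C_i ⊕ C'_i = P_i ⊕ P'_i and thus P'_i = P_i ⊕ C_i ⊕ C'_i.
P'[1]: 172 ⊕ 69 ⊕ 248 = 17.
P'[2]: 235 ⊕ 3 ⊕ 172 = 68.

P'[1] = 17, P'[2] = 68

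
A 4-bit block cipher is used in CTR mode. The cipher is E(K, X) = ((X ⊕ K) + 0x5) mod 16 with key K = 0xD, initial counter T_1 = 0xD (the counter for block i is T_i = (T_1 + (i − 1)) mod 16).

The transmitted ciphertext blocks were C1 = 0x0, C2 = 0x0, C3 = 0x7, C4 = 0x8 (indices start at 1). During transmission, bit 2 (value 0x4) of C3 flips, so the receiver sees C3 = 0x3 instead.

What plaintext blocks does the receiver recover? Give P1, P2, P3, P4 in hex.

CTR decryption: S_i = E(K, T_i) where T_i is the counter for block i; P_i = C_i ⊕ S_i.
Only C3 changed, to 0x3. In CTR, a change in C_i flips the same bit in P_i only; the keystream is unaffected. Decrypting the received ciphertext:
P1: T = 0xD, S = E(K, T) = 0x5; 0x0 ⊕ 0x5 = 0x5.
P2: T = 0xE, S = E(K, T) = 0x8; 0x0 ⊕ 0x8 = 0x8.
P3: T = 0xF, S = E(K, T) = 0x7; 0x3 ⊕ 0x7 = 0x4.
P4: T = 0x0, S = E(K, T) = 0x2; 0x8 ⊕ 0x2 = 0xA.
Blocks that differ from the original plaintext: P3.

P1 = 0x5, P2 = 0x8, P3 = 0x4, P4 = 0xA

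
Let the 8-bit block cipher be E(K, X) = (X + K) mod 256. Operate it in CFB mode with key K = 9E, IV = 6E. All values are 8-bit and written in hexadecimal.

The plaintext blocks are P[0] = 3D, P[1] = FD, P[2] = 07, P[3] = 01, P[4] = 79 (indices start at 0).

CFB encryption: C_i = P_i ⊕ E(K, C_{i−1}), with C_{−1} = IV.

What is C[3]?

C[3] = 74

C[0]: E(K, 6E) = 0C; 3D ⊕ 0C = 31.
C[1]: E(K, 31) = CF; FD ⊕ CF = 32.
C[2]: E(K, 32) = D0; 07 ⊕ D0 = D7.
C[3]: E(K, D7) = 75; 01 ⊕ 75 = 74.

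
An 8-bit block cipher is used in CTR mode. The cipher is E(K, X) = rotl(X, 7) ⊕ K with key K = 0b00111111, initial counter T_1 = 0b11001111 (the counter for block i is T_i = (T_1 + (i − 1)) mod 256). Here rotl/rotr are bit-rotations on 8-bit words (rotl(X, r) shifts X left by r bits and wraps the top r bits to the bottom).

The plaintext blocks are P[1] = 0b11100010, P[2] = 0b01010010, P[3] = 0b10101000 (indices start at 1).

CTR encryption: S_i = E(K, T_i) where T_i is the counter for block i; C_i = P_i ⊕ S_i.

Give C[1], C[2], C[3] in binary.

C[1] = 0b00111010, C[2] = 0b00000101, C[3] = 0b01111111

C[1]: T = 0b11001111, S = E(K, T) = 0b11011000; 0b11100010 ⊕ 0b11011000 = 0b00111010.
C[2]: T = 0b11010000, S = E(K, T) = 0b01010111; 0b01010010 ⊕ 0b01010111 = 0b00000101.
C[3]: T = 0b11010001, S = E(K, T) = 0b11010111; 0b10101000 ⊕ 0b11010111 = 0b01111111.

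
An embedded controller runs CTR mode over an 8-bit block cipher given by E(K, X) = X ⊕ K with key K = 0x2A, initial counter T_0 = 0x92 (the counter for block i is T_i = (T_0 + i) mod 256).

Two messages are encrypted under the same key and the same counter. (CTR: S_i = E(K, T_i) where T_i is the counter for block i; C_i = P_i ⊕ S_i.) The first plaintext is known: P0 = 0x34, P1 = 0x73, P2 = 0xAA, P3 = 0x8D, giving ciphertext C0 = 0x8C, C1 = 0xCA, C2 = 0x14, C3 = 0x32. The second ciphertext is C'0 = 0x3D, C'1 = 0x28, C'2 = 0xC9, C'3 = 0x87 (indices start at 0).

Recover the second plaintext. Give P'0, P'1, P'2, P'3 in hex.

P'0 = 0x85, P'1 = 0x91, P'2 = 0x77, P'3 = 0x38

In CTR with a reused counter, both messages share the same keystream S_i, so C_i ⊕ C'_i = P_i ⊕ P'_i and thus P'_i = P_i ⊕ C_i ⊕ C'_i.
P'0: 0x34 ⊕ 0x8C ⊕ 0x3D = 0x85.
P'1: 0x73 ⊕ 0xCA ⊕ 0x28 = 0x91.
P'2: 0xAA ⊕ 0x14 ⊕ 0xC9 = 0x77.
P'3: 0x8D ⊕ 0x32 ⊕ 0x87 = 0x38.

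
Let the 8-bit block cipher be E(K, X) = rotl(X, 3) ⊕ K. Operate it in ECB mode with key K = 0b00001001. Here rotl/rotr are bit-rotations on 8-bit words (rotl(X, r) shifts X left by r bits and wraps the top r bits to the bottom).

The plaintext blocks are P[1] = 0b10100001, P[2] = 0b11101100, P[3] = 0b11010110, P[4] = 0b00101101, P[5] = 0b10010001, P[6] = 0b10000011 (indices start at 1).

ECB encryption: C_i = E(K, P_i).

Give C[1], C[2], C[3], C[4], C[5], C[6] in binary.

C[1]: E(K, 0b10100001) = 0b00000100.
C[2]: E(K, 0b11101100) = 0b01101110.
C[3]: E(K, 0b11010110) = 0b10111111.
C[4]: E(K, 0b00101101) = 0b01100000.
C[5]: E(K, 0b10010001) = 0b10000101.
C[6]: E(K, 0b10000011) = 0b00010101.

C[1] = 0b00000100, C[2] = 0b01101110, C[3] = 0b10111111, C[4] = 0b01100000, C[5] = 0b10000101, C[6] = 0b00010101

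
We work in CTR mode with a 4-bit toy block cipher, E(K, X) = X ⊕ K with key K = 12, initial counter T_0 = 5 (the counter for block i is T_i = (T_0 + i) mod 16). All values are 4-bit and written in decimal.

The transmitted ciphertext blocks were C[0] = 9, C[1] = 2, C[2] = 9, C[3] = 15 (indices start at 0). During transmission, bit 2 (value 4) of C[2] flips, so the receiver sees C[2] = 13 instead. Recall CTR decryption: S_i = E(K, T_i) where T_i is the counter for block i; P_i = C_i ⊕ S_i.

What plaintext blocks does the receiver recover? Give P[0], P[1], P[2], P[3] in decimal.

Only C[2] changed, to 13. In CTR, a change in C_i flips the same bit in P_i only; the keystream is unaffected. Decrypting the received ciphertext:
P[0]: T = 5, S = E(K, T) = 9; 9 ⊕ 9 = 0.
P[1]: T = 6, S = E(K, T) = 10; 2 ⊕ 10 = 8.
P[2]: T = 7, S = E(K, T) = 11; 13 ⊕ 11 = 6.
P[3]: T = 8, S = E(K, T) = 4; 15 ⊕ 4 = 11.
Blocks that differ from the original plaintext: P[2].

P[0] = 0, P[1] = 8, P[2] = 6, P[3] = 11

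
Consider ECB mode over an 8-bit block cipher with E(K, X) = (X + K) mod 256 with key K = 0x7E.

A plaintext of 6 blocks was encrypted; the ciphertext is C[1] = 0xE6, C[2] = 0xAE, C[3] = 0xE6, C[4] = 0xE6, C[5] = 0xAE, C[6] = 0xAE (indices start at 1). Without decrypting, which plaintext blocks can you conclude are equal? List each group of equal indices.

ECB encrypts each block independently with the same key, so equal ciphertext blocks imply equal plaintext blocks.
C[1] = C[3] = C[4] = 0xE6, so P[1] = P[3] = P[4].
C[2] = C[5] = C[6] = 0xAE, so P[2] = P[5] = P[6].

P[1] = P[3] = P[4]; P[2] = P[5] = P[6]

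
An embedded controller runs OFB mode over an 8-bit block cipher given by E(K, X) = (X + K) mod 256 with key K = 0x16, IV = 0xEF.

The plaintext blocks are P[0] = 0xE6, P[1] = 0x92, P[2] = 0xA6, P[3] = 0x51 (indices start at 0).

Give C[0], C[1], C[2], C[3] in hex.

OFB encryption: S_i = E(K, S_{i−1}) with S_{−1} = IV; C_i = P_i ⊕ S_i.
C[0]: S = E(K, 0xEF) = 0x05; 0xE6 ⊕ 0x05 = 0xE3.
C[1]: S = E(K, 0x05) = 0x1B; 0x92 ⊕ 0x1B = 0x89.
C[2]: S = E(K, 0x1B) = 0x31; 0xA6 ⊕ 0x31 = 0x97.
C[3]: S = E(K, 0x31) = 0x47; 0x51 ⊕ 0x47 = 0x16.

C[0] = 0xE3, C[1] = 0x89, C[2] = 0x97, C[3] = 0x16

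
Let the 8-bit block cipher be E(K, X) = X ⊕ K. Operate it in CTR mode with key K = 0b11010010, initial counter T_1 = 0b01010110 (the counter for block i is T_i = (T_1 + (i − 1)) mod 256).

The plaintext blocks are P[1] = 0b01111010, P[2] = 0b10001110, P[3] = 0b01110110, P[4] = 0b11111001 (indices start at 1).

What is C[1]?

CTR encryption: S_i = E(K, T_i) where T_i is the counter for block i; C_i = P_i ⊕ S_i.
C[1]: T = 0b01010110, S = E(K, T) = 0b10000100; 0b01111010 ⊕ 0b10000100 = 0b11111110.

C[1] = 0b11111110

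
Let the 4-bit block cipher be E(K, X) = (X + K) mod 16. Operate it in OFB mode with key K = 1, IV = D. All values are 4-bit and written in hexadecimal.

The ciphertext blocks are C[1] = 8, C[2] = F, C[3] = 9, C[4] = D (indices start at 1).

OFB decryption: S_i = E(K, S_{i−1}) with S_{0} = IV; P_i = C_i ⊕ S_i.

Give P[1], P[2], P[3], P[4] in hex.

P[1]: S = E(K, D) = E; 8 ⊕ E = 6.
P[2]: S = E(K, E) = F; F ⊕ F = 0.
P[3]: S = E(K, F) = 0; 9 ⊕ 0 = 9.
P[4]: S = E(K, 0) = 1; D ⊕ 1 = C.

P[1] = 6, P[2] = 0, P[3] = 9, P[4] = C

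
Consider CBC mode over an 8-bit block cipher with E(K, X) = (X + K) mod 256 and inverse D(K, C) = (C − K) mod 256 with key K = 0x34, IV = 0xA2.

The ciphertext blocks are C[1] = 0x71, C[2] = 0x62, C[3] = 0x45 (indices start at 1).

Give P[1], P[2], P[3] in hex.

CBC decryption: P_i = D(K, C_i) ⊕ C_{i−1}, with C_{0} = IV.
P[1]: D(K, 0x71) = 0x3D; 0x3D ⊕ 0xA2 = 0x9F.
P[2]: D(K, 0x62) = 0x2E; 0x2E ⊕ 0x71 = 0x5F.
P[3]: D(K, 0x45) = 0x11; 0x11 ⊕ 0x62 = 0x73.

P[1] = 0x9F, P[2] = 0x5F, P[3] = 0x73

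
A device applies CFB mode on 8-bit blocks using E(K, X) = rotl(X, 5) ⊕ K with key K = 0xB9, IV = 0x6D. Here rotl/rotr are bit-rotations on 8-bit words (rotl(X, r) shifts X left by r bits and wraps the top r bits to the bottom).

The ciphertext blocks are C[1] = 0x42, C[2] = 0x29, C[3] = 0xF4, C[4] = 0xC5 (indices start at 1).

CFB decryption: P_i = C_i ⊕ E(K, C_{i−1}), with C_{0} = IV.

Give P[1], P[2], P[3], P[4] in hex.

P[1] = 0x56, P[2] = 0xD8, P[3] = 0x68, P[4] = 0xE2

P[1]: E(K, 0x6D) = 0x14; 0x42 ⊕ 0x14 = 0x56.
P[2]: E(K, 0x42) = 0xF1; 0x29 ⊕ 0xF1 = 0xD8.
P[3]: E(K, 0x29) = 0x9C; 0xF4 ⊕ 0x9C = 0x68.
P[4]: E(K, 0xF4) = 0x27; 0xC5 ⊕ 0x27 = 0xE2.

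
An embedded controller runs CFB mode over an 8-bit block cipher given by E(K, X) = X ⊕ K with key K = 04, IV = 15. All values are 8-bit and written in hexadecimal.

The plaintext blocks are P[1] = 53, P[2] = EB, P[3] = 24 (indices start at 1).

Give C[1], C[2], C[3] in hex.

C[1] = 42, C[2] = AD, C[3] = 8D

CFB encryption: C_i = P_i ⊕ E(K, C_{i−1}), with C_{0} = IV.
C[1]: E(K, 15) = 11; 53 ⊕ 11 = 42.
C[2]: E(K, 42) = 46; EB ⊕ 46 = AD.
C[3]: E(K, AD) = A9; 24 ⊕ A9 = 8D.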